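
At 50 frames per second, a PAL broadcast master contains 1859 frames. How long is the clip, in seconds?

37.18 seconds

Running time = 1859 / (50) = 37.18 s.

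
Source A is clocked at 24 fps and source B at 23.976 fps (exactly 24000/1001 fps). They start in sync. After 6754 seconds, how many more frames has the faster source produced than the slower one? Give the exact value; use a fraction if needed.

14736/91 frames

A emits 24 × 6754 = 162096 frames; B emits 24000/1001 × 6754 = 14736000/91.
Difference = 14736/91 frames (≈ 161.9341); B is behind A.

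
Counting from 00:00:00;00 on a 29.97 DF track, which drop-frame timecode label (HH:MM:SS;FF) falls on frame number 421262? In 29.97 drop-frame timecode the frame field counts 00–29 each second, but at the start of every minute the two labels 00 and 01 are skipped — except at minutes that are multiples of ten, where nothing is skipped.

Each 10-minute DF block holds 10 × 60 × 30 − 9 × 2 = 17982 frames. 421262 ÷ 17982 → 23 full blocks, remainder 7676.
Within the partial block the first minute is 1800 frames and each further minute 1798, so 4 further minute boundaries passed. Total skipped labels = 18 × 23 + 2 × 4 = 422.
Non-drop label index = 421262 + 422 = 421684; at 30 labels/s that is 03:54:16:04, i.e. DF 03:54:16;04.

03:54:16;04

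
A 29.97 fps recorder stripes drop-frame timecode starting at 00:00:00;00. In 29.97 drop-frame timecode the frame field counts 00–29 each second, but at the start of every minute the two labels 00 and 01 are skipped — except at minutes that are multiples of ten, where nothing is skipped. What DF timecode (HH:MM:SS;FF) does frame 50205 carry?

Ten DF minutes hold 17982 frames, so frame 50205 lies in block 2 (frames 35964–53945) with 14241 frames into that block.
The block's first minute is 1800 frames and the rest 1798 each; 14241 frames reaches minute 7, so 2 × 18 + 7 × 2 = 50 labels have been skipped so far.
Adding those back, label number 50205 + 50 = 50255 at 30 labels/s is 1675 s + 5 f = 0 h 27 min 55 s frame 5, i.e. 00:27:55;05.

00:27:55;05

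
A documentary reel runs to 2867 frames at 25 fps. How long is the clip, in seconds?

114.68 seconds

Running time = 2867 / (25) = 114.68 s.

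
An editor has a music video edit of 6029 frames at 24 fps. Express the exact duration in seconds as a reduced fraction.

Running time = 6029 ÷ (24) = 6029 × 1/24 = 6029/24 s.

6029/24 seconds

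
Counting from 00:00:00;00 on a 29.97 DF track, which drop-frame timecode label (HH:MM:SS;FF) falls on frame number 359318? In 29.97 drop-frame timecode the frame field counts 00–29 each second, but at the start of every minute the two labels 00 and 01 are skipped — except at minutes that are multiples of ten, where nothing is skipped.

Each 10-minute DF block holds 10 × 60 × 30 − 9 × 2 = 17982 frames. 359318 ÷ 17982 → 19 full blocks, remainder 17660.
Within the partial block the first minute is 1800 frames and each further minute 1798, so 9 further minute boundaries passed. Total skipped labels = 18 × 19 + 2 × 9 = 360.
Non-drop label index = 359318 + 360 = 359678; at 30 labels/s that is 03:19:49:08, i.e. DF 03:19:49;08.

03:19:49;08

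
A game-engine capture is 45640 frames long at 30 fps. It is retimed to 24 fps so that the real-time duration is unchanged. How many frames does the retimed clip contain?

Target frames = source frames × (target rate / source rate) = 45640 × (24)/(30) = 45640 × 4/5 = 36512.

36512 frames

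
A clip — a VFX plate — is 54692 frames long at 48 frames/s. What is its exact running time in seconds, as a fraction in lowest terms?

Running time = 54692 ÷ (48) = 54692 × 1/48 = 13673/12 s.

13673/12 seconds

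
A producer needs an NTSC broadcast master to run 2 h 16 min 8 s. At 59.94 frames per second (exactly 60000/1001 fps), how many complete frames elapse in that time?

489590 frames

2 h 16 min 8 s = 8168 s.
Frames = 8168 × 60000/1001 = 490080000/1001 ≈ 489590.4096.
Complete frames: 489590.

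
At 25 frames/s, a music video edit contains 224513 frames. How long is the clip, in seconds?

8980.52 seconds

Running time = 224513 / (25) = 8980.52 s.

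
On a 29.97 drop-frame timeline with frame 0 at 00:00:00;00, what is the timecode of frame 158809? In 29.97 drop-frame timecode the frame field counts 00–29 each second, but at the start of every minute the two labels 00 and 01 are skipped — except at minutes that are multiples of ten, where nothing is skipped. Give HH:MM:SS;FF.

Ten DF minutes hold 17982 frames, so frame 158809 lies in block 8 (frames 143856–161837) with 14953 frames into that block.
The block's first minute is 1800 frames and the rest 1798 each; 14953 frames reaches minute 8, so 8 × 18 + 8 × 2 = 160 labels have been skipped so far.
Adding those back, label number 158809 + 160 = 158969 at 30 labels/s is 5298 s + 29 f = 1 h 28 min 18 s frame 29, i.e. 01:28:18;29.

01:28:18;29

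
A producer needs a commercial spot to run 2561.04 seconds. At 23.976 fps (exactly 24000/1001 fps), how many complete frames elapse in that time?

61403 frames

Frames = 2561.04 × 24000/1001 = 61464960/1001 ≈ 61403.5564.
Complete frames: 61403.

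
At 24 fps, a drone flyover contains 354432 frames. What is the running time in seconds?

Running time = 354432 / (24) = 14768 s.

14768 seconds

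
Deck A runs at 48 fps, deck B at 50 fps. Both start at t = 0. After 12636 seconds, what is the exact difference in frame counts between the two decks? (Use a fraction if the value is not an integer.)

25272 frames

A emits 48 × 12636 = 606528 frames; B emits 50 × 12636 = 631800.
Difference = 25272 frames; B is ahead of A.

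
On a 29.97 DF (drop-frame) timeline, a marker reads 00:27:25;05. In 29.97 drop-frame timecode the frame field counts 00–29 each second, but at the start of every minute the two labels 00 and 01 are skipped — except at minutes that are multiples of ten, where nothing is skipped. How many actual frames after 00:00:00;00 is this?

49305

Complete 10-minute blocks: 2, each 17982 frames → 35964.
Remaining 7 whole minutes in the current block: 1800 + 6 × 1798 = 12588 frames.
Within the current minute: 25 × 30 + 5 − 2 = 753 (labels ;00/;01 skipped at this minute). Total = 35964 + 12588 + 753 = 49305.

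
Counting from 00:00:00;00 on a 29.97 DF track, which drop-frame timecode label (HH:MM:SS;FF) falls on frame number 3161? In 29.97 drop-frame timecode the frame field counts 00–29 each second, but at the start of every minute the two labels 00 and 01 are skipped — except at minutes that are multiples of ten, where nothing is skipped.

00:01:45;13

Each 10-minute DF block holds 10 × 60 × 30 − 9 × 2 = 17982 frames. 3161 ÷ 17982 → 0 full blocks, remainder 3161.
Within the partial block the first minute is 1800 frames and each further minute 1798, so 1 further minute boundary passed. Total skipped labels = 18 × 0 + 2 × 1 = 2.
Non-drop label index = 3161 + 2 = 3163; at 30 labels/s that is 00:01:45:13, i.e. DF 00:01:45;13.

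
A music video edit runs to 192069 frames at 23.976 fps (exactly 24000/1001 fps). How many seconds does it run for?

Running time = 192069 / (24000/1001) = 8010.877875 s.

8010.877875 seconds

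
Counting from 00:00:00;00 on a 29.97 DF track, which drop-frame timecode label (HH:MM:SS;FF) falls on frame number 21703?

Each 10-minute DF block holds 10 × 60 × 30 − 9 × 2 = 17982 frames. 21703 ÷ 17982 → 1 full block, remainder 3721.
Within the partial block the first minute is 1800 frames and each further minute 1798, so 2 further minute boundaries passed. Total skipped labels = 18 × 1 + 2 × 2 = 22.
Non-drop label index = 21703 + 22 = 21725; at 30 labels/s that is 00:12:04:05, i.e. DF 00:12:04;05.

00:12:04;05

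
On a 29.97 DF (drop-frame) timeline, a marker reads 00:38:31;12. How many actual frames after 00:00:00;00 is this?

69272

Complete 10-minute blocks: 3, each 17982 frames → 53946.
Remaining 8 whole minutes in the current block: 1800 + 7 × 1798 = 14386 frames.
Within the current minute: 31 × 30 + 12 − 2 = 940 (labels ;00/;01 skipped at this minute). Total = 53946 + 14386 + 940 = 69272.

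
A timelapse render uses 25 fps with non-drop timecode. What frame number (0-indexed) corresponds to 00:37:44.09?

frame 56609

Total seconds to the label: (0 × 3600 + 37 × 60 + 44) = 2264.
Frame index = 2264 × 25 + 9 = 56609.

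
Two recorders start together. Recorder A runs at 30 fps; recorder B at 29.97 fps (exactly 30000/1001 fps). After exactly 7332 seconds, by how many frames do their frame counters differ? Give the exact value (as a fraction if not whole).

16920/77 frames

A emits 30 × 7332 = 219960 frames; B emits 30000/1001 × 7332 = 16920000/77.
Difference = 16920/77 frames (≈ 219.7403); B is behind A.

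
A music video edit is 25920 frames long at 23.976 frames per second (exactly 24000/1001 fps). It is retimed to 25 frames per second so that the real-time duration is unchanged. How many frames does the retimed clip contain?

27027 frames

Target frames = source frames × (target rate / source rate) = 25920 × (25)/(24000/1001) = 25920 × 1001/960 = 27027.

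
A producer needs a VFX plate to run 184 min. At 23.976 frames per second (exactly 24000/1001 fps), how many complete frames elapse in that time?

264695 frames

184 min = 11040 s.
Frames = 11040 × 24000/1001 = 264960000/1001 ≈ 264695.3047.
Complete frames: 264695.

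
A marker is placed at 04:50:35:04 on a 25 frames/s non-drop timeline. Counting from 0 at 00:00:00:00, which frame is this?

frame 435879

Total seconds to the label: (4 × 3600 + 50 × 60 + 35) = 17435.
Frame index = 17435 × 25 + 4 = 435879.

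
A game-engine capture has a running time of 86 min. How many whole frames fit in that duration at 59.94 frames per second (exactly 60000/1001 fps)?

309290 frames

86 min = 5160 s.
Frames = 5160 × 60000/1001 = 309600000/1001 ≈ 309290.7093.
Complete frames: 309290.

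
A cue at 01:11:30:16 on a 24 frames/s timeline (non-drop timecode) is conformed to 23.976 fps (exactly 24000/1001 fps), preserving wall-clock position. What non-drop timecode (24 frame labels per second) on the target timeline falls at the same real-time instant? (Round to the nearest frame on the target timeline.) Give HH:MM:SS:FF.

01:11:26:09

Source frame index: (1×3600 + 11×60 + 30) × 24 + 16 = 102976.
Real time: 102976 / (24) = 12872/3 s.
Target frame: (12872/3) × (24000/1001) = 102976000/1001 ≈ 102873.127 → 102873.
At 24 labels/s: frame 102873 → 01:11:26:09.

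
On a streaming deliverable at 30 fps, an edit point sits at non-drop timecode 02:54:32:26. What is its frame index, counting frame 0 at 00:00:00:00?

frame 314186

Total seconds to the label: (2 × 3600 + 54 × 60 + 32) = 10472.
Frame index = 10472 × 30 + 26 = 314186.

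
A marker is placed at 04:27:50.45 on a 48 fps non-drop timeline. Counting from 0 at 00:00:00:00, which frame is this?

771405

Total seconds to the label: (4 × 3600 + 27 × 60 + 50) = 16070.
Frame index = 16070 × 48 + 45 = 771405.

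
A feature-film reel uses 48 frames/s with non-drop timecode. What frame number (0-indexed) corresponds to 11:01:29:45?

1905117

Total seconds to the label: (11 × 3600 + 1 × 60 + 29) = 39689.
Frame index = 39689 × 48 + 45 = 1905117.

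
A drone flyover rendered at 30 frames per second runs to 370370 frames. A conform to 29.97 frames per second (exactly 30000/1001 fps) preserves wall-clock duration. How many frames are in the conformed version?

Target frames = source frames × (target rate / source rate) = 370370 × (30000/1001)/(30) = 370370 × 1000/1001 = 370000.

370000 frames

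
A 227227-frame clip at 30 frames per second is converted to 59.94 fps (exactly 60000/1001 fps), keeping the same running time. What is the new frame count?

Target frames = source frames × (target rate / source rate) = 227227 × (60000/1001)/(30) = 227227 × 2000/1001 = 454000.

454000 frames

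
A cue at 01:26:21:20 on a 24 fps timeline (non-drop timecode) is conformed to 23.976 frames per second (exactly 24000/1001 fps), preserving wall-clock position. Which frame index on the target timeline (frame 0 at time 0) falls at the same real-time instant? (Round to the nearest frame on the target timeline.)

Source frame index: (1×3600 + 26×60 + 21) × 24 + 20 = 124364.
Real time: 124364 / (24) = 31091/6 s.
Target frame: (31091/6) × (24000/1001) = 124364000/1001 ≈ 124239.760 → 124240.

frame 124240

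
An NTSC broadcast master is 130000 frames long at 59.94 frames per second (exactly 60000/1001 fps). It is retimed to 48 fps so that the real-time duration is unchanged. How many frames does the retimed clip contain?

104104 frames

Target frames = source frames × (target rate / source rate) = 130000 × (48)/(60000/1001) = 130000 × 1001/1250 = 104104.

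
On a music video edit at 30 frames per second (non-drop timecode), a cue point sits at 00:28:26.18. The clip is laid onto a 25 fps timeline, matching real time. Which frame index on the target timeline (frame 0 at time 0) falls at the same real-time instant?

Source frame index: (0×3600 + 28×60 + 26) × 30 + 18 = 51198.
Real time: 51198 / (30) = 8533/5 s.
Target frame: (8533/5) × (25) = 42665.

frame 42665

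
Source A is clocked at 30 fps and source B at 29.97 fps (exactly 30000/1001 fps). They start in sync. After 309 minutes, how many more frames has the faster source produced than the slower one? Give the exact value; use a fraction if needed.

309 min = 18540 s.
A emits 30 × 18540 = 556200 frames; B emits 30000/1001 × 18540 = 556200000/1001.
Difference = 556200/1001 frames (≈ 555.6444); B is behind A.

556200/1001 frames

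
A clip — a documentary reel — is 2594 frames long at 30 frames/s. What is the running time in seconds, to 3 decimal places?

Running time = 2594 × 1/30 = 1297/15 s ≈ 86.467 s.

86.467 seconds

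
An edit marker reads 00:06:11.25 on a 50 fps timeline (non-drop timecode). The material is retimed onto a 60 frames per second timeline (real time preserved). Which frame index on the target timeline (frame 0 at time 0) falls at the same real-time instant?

frame 22290

Source frame index: (0×3600 + 6×60 + 11) × 50 + 25 = 18575.
Real time: 18575 / (50) = 743/2 s.
Target frame: (743/2) × (60) = 22290.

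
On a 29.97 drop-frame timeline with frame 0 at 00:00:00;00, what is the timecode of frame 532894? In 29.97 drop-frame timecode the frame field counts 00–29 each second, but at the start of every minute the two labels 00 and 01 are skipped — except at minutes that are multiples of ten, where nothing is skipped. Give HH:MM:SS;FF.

Each 10-minute DF block holds 10 × 60 × 30 − 9 × 2 = 17982 frames. 532894 ÷ 17982 → 29 full blocks, remainder 11416.
Within the partial block the first minute is 1800 frames and each further minute 1798, so 6 further minute boundaries passed. Total skipped labels = 18 × 29 + 2 × 6 = 534.
Non-drop label index = 532894 + 534 = 533428; at 30 labels/s that is 04:56:20:28, i.e. DF 04:56:20;28.

04:56:20;28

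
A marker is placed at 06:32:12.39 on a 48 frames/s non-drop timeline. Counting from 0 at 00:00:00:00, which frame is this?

Total seconds to the label: (6 × 3600 + 32 × 60 + 12) = 23532.
Frame index = 23532 × 48 + 39 = 1129575.

frame 1129575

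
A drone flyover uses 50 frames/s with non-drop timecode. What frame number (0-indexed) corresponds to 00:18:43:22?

frame 56172

Total seconds to the label: (0 × 3600 + 18 × 60 + 43) = 1123.
Frame index = 1123 × 50 + 22 = 56172.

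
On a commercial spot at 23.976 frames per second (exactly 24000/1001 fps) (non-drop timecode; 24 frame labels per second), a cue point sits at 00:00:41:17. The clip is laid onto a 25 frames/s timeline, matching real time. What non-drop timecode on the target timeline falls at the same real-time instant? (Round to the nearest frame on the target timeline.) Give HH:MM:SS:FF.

00:00:41:19

Source frame index: (0×3600 + 0×60 + 41) × 24 + 17 = 1001.
Real time: 1001 / (24000/1001) = 1002001/24000 s.
Target frame: (1002001/24000) × (25) = 1002001/960 ≈ 1043.751 → 1044.
At 25 labels/s: frame 1044 → 00:00:41:19.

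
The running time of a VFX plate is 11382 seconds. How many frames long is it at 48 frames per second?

Frames = 11382 × 48 = 546336.

546336 frames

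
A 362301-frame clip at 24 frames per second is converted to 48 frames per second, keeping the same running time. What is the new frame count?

724602 frames

Target frames = source frames × (target rate / source rate) = 362301 × (48)/(24) = 362301 × 2 = 724602.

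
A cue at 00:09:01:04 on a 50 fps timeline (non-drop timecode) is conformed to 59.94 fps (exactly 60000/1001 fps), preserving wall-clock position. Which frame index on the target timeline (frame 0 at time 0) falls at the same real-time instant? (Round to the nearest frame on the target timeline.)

frame 32432

Source frame index: (0×3600 + 9×60 + 1) × 50 + 4 = 27054.
Real time: 27054 / (50) = 13527/25 s.
Target frame: (13527/25) × (60000/1001) = 32464800/1001 ≈ 32432.368 → 32432.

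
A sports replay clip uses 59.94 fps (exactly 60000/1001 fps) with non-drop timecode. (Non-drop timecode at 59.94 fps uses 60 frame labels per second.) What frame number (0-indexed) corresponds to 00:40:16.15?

Total seconds to the label: (0 × 3600 + 40 × 60 + 16) = 2416.
Frame index = 2416 × 60 + 15 = 144975.

frame 144975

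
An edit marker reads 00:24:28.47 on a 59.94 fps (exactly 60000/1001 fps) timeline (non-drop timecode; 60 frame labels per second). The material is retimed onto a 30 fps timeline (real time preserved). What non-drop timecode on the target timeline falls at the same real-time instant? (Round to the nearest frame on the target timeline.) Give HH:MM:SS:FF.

Source frame index: (0×3600 + 24×60 + 28) × 60 + 47 = 88127.
Real time: 88127 / (60000/1001) = 88215127/60000 s.
Target frame: (88215127/60000) × (30) = 88215127/2000 ≈ 44107.563 → 44108.
At 30 labels/s: frame 44108 → 00:24:30:08.

00:24:30:08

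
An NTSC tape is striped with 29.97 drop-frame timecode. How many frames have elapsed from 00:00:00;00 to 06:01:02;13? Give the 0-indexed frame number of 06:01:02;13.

Complete 10-minute blocks: 36, each 17982 frames → 647352.
Remaining 1 whole minute in the current block: 1800 + 0 × 1798 = 1800 frames.
Within the current minute: 2 × 30 + 13 − 2 = 71 (labels ;00/;01 skipped at this minute). Total = 647352 + 1800 + 71 = 649223.

649223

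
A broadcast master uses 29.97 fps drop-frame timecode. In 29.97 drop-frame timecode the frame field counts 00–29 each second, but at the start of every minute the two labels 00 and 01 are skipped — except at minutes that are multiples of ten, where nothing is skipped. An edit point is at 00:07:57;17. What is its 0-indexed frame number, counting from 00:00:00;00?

14313

Complete 10-minute blocks: 0, each 17982 frames → 0.
Remaining 7 whole minutes in the current block: 1800 + 6 × 1798 = 12588 frames.
Within the current minute: 57 × 30 + 17 − 2 = 1725 (labels ;00/;01 skipped at this minute). Total = 0 + 12588 + 1725 = 14313.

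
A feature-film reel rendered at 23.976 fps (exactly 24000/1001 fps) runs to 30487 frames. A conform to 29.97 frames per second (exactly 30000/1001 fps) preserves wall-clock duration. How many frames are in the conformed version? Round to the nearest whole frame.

38109 frames

Frames at target rate = 30487 × (30000/1001) / (24000/1001) = 152435/4 ≈ 38108.750.
Nearest whole frame: 38109.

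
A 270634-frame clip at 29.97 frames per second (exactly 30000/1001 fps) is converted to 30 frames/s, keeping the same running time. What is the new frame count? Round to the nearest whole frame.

270905 frames

Frames at target rate = 270634 × (30) / (30000/1001) = 135452317/500 ≈ 270904.634.
Nearest whole frame: 270905.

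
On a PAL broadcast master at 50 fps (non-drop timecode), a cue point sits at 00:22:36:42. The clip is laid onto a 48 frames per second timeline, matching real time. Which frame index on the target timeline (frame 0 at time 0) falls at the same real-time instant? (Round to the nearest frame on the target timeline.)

Source frame index: (0×3600 + 22×60 + 36) × 50 + 42 = 67842.
Real time: 67842 / (50) = 33921/25 s.
Target frame: (33921/25) × (48) = 1628208/25 ≈ 65128.320 → 65128.

frame 65128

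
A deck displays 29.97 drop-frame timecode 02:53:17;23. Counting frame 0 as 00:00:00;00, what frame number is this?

Complete 10-minute blocks: 17, each 17982 frames → 305694.
Remaining 3 whole minutes in the current block: 1800 + 2 × 1798 = 5396 frames.
Within the current minute: 17 × 30 + 23 − 2 = 531 (labels ;00/;01 skipped at this minute). Total = 305694 + 5396 + 531 = 311621.

311621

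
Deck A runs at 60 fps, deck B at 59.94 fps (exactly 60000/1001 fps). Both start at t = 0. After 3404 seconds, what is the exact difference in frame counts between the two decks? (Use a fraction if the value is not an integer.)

204240/1001 frames

A emits 60 × 3404 = 204240 frames; B emits 60000/1001 × 3404 = 204240000/1001.
Difference = 204240/1001 frames (≈ 204.0360); B is behind A.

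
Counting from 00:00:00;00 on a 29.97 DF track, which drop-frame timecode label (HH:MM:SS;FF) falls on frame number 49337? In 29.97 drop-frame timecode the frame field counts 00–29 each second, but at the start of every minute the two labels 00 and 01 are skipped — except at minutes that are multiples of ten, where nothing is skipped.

00:27:26;07

Each 10-minute DF block holds 10 × 60 × 30 − 9 × 2 = 17982 frames. 49337 ÷ 17982 → 2 full blocks, remainder 13373.
Within the partial block the first minute is 1800 frames and each further minute 1798, so 7 further minute boundaries passed. Total skipped labels = 18 × 2 + 2 × 7 = 50.
Non-drop label index = 49337 + 50 = 49387; at 30 labels/s that is 00:27:26:07, i.e. DF 00:27:26;07.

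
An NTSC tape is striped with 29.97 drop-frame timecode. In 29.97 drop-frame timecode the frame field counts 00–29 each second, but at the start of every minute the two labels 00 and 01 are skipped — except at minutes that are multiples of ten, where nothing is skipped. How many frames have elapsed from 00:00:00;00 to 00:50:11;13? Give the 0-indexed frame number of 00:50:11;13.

Complete 10-minute blocks: 5, each 17982 frames → 89910.
Remaining 0 whole minutes in the current block: 0 frames.
Within the current minute: 11 × 30 + 13 = 343. Total = 89910 + 0 + 343 = 90253.

90253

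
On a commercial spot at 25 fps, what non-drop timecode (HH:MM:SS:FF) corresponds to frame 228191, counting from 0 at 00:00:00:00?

02:32:07:16

228191 ÷ 25 = 9127 full seconds, remainder 16 frames.
9127 s = 2 h 32 min 7 s.
Timecode: 02:32:07:16.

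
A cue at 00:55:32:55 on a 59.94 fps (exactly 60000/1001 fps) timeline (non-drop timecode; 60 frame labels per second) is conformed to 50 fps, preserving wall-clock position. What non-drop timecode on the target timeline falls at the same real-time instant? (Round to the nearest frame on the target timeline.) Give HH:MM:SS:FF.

Source frame index: (0×3600 + 55×60 + 32) × 60 + 55 = 199975.
Real time: 199975 / (60000/1001) = 8006999/2400 s.
Target frame: (8006999/2400) × (50) = 8006999/48 ≈ 166812.479 → 166812.
At 50 labels/s: frame 166812 → 00:55:36:12.

00:55:36:12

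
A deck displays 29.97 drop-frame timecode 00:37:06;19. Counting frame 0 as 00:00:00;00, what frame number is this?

66731

As if non-drop at 30 labels/s: (0 × 3600 + 37 × 60 + 6) × 30 + 19 = 66799.
Minute boundaries passed: 37; those not divisible by 10: 37 − 3 = 34; dropped labels = 2 × 34 = 68.
Actual frame index = 66799 − 68 = 66731.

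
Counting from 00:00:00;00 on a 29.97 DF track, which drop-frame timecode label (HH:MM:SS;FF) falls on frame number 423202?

Ten DF minutes hold 17982 frames, so frame 423202 lies in block 23 (frames 413586–431567) with 9616 frames into that block.
The block's first minute is 1800 frames and the rest 1798 each; 9616 frames reaches minute 5, so 23 × 18 + 5 × 2 = 424 labels have been skipped so far.
Adding those back, label number 423202 + 424 = 423626 at 30 labels/s is 14120 s + 26 f = 3 h 55 min 20 s frame 26, i.e. 03:55:20;26.

03:55:20;26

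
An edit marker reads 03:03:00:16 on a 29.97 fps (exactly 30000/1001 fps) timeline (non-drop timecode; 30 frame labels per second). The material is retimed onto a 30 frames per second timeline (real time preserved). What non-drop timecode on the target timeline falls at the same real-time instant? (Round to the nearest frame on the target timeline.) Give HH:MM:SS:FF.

Source frame index: (3×3600 + 3×60 + 0) × 30 + 16 = 329416.
Real time: 329416 / (30000/1001) = 41218177/3750 s.
Target frame: (41218177/3750) × (30) = 41218177/125 ≈ 329745.416 → 329745.
At 30 labels/s: frame 329745 → 03:03:11:15.

03:03:11:15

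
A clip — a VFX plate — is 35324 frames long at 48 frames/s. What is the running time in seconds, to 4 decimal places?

Running time = 35324 × 1/48 = 8831/12 s ≈ 735.9167 s.

735.9167 seconds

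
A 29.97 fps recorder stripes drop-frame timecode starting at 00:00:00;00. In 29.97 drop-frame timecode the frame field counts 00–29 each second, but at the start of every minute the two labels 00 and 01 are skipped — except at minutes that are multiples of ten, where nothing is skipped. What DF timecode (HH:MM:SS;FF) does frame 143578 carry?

Each 10-minute DF block holds 10 × 60 × 30 − 9 × 2 = 17982 frames. 143578 ÷ 17982 → 7 full blocks, remainder 17704.
Within the partial block the first minute is 1800 frames and each further minute 1798, so 9 further minute boundaries passed. Total skipped labels = 18 × 7 + 2 × 9 = 144.
Non-drop label index = 143578 + 144 = 143722; at 30 labels/s that is 01:19:50:22, i.e. DF 01:19:50;22.

01:19:50;22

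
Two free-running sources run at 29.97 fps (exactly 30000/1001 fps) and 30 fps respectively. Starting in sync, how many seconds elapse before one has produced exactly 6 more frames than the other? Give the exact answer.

200.2 seconds

The gap grows by |30 − 30000/1001| = 30/1001 frames per second.
Time for a 6-frame gap: 6 ÷ (30/1001) = 200.2 s.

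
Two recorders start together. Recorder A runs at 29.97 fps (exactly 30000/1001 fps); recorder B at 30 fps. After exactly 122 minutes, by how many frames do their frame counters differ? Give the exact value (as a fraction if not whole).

122 min = 7320 s.
A emits 30000/1001 × 7320 = 219600000/1001 frames; B emits 30 × 7320 = 219600.
Difference = 219600/1001 frames (≈ 219.3806); B is ahead of A.

219600/1001 frames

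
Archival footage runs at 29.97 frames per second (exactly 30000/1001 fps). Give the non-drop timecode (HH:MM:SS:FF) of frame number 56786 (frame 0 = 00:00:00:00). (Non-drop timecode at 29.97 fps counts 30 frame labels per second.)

00:31:32:26

56786 ÷ 30 = 1892 full seconds, remainder 26 frames.
1892 s = 0 h 31 min 32 s.
Timecode: 00:31:32:26.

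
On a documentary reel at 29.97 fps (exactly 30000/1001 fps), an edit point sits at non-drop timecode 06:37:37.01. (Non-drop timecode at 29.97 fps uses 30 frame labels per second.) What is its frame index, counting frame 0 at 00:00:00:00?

Total seconds to the label: (6 × 3600 + 37 × 60 + 37) = 23857.
Frame index = 23857 × 30 + 1 = 715711.

frame 715711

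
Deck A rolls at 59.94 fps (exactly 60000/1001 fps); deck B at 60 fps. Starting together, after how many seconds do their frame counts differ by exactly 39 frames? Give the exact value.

The gap grows by |60 − 60000/1001| = 60/1001 frames per second.
Time for a 39-frame gap: 39 ÷ (60/1001) = 650.65 s.

650.65 seconds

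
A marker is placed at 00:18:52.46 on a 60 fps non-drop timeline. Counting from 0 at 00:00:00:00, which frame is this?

Total seconds to the label: (0 × 3600 + 18 × 60 + 52) = 1132.
Frame index = 1132 × 60 + 46 = 67966.

67966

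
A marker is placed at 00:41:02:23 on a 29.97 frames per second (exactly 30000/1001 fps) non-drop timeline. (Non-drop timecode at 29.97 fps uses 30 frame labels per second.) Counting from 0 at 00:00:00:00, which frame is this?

Total seconds to the label: (0 × 3600 + 41 × 60 + 2) = 2462.
Frame index = 2462 × 30 + 23 = 73883.

frame 73883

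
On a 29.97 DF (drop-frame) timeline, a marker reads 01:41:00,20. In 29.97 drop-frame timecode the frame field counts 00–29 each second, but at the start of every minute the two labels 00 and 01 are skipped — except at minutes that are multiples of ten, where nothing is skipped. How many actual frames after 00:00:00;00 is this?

181638

As if non-drop at 30 labels/s: (1 × 3600 + 41 × 60 + 0) × 30 + 20 = 181820.
Minute boundaries passed: 101; those not divisible by 10: 101 − 10 = 91; dropped labels = 2 × 91 = 182.
Actual frame index = 181820 − 182 = 181638.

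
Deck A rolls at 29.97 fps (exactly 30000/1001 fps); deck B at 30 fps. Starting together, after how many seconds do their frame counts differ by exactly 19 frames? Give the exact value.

19019/30 seconds

The gap grows by |30 − 30000/1001| = 30/1001 frames per second.
Time for a 19-frame gap: 19 ÷ (30/1001) = 19019/30 s.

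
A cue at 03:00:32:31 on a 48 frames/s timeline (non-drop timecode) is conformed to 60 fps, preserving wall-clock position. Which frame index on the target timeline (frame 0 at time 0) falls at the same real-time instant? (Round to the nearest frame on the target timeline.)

frame 649959

Source frame index: (3×3600 + 0×60 + 32) × 48 + 31 = 519967.
Real time: 519967 / (48) = 519967/48 s.
Target frame: (519967/48) × (60) = 2599835/4 ≈ 649958.750 → 649959.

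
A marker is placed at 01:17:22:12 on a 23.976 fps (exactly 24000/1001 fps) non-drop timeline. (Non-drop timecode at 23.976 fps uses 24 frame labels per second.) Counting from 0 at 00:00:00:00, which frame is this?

Total seconds to the label: (1 × 3600 + 17 × 60 + 22) = 4642.
Frame index = 4642 × 24 + 12 = 111420.

111420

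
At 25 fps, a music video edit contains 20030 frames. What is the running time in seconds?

Running time = 20030 / (25) = 801.2 s.

801.2 seconds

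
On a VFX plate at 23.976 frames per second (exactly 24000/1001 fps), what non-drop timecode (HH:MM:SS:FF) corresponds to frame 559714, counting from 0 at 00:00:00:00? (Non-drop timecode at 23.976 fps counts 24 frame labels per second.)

06:28:41:10

559714 ÷ 24 = 23321 full seconds, remainder 10 frames.
23321 s = 6 h 28 min 41 s.
Timecode: 06:28:41:10.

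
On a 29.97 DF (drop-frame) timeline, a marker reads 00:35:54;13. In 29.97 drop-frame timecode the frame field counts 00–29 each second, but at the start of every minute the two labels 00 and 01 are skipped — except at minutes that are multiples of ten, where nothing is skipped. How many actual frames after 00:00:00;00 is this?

64569

As if non-drop at 30 labels/s: (0 × 3600 + 35 × 60 + 54) × 30 + 13 = 64633.
Minute boundaries passed: 35; those not divisible by 10: 35 − 3 = 32; dropped labels = 2 × 32 = 64.
Actual frame index = 64633 − 64 = 64569.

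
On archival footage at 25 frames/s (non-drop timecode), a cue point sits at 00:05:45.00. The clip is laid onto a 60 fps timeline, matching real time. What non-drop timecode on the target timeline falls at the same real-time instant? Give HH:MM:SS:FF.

00:05:45:00

Source frame index: (0×3600 + 5×60 + 45) × 25 + 0 = 8625.
Real time: 8625 / (25) = 345 s.
Target frame: (345) × (60) = 20700.
At 60 labels/s: frame 20700 → 00:05:45:00.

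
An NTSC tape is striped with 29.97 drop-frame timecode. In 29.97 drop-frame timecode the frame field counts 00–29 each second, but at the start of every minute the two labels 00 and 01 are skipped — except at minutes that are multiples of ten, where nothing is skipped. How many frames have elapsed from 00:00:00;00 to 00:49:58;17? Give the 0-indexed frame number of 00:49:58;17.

Complete 10-minute blocks: 4, each 17982 frames → 71928.
Remaining 9 whole minutes in the current block: 1800 + 8 × 1798 = 16184 frames.
Within the current minute: 58 × 30 + 17 − 2 = 1755 (labels ;00/;01 skipped at this minute). Total = 71928 + 16184 + 1755 = 89867.

89867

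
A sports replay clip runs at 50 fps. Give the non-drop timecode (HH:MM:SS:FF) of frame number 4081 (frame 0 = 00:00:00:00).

4081 ÷ 50 = 81 full seconds, remainder 31 frames.
81 s = 0 h 1 min 21 s.
Timecode: 00:01:21:31.

00:01:21:31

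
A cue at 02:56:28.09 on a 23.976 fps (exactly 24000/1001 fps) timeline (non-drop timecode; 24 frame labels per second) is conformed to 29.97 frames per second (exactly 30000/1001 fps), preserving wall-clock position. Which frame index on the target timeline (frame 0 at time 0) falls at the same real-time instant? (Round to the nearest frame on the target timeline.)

Source frame index: (2×3600 + 56×60 + 28) × 24 + 9 = 254121.
Real time: 254121 / (24000/1001) = 84791707/8000 s.
Target frame: (84791707/8000) × (30000/1001) = 1270605/4 ≈ 317651.250 → 317651.

frame 317651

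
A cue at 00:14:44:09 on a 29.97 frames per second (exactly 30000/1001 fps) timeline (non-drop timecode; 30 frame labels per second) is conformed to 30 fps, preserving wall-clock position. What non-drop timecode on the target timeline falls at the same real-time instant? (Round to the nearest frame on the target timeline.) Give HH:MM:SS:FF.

Source frame index: (0×3600 + 14×60 + 44) × 30 + 9 = 26529.
Real time: 26529 / (30000/1001) = 8851843/10000 s.
Target frame: (8851843/10000) × (30) = 26555529/1000 ≈ 26555.529 → 26556.
At 30 labels/s: frame 26556 → 00:14:45:06.

00:14:45:06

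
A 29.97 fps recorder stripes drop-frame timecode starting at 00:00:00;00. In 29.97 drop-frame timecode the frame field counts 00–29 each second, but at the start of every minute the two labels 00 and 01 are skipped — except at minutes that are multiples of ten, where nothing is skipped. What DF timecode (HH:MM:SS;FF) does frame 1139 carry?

00:00:37;29

Each 10-minute DF block holds 10 × 60 × 30 − 9 × 2 = 17982 frames. 1139 ÷ 17982 → 0 full blocks, remainder 1139.
Within the partial block the first minute is 1800 frames and each further minute 1798, so 0 further minute boundaries passed. Total skipped labels = 18 × 0 + 2 × 0 = 0.
Non-drop label index = 1139 + 0 = 1139; at 30 labels/s that is 00:00:37:29, i.e. DF 00:00:37;29.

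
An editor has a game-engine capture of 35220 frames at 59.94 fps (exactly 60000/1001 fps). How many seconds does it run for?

587.587 seconds

Running time = 35220 / (60000/1001) = 587.587 s.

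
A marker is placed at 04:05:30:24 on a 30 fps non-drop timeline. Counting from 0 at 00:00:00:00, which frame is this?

Total seconds to the label: (4 × 3600 + 5 × 60 + 30) = 14730.
Frame index = 14730 × 30 + 24 = 441924.

frame 441924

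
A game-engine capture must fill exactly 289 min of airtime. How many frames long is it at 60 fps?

289 min = 17340 s.
Frames = 17340 × 60 = 1040400.

1040400 frames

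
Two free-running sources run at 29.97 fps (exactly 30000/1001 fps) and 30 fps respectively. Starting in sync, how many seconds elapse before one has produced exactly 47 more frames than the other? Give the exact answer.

The gap grows by |30 − 30000/1001| = 30/1001 frames per second.
Time for a 47-frame gap: 47 ÷ (30/1001) = 47047/30 s.

47047/30 seconds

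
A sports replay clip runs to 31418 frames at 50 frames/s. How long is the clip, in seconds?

628.36 seconds

Running time = 31418 / (50) = 628.36 s.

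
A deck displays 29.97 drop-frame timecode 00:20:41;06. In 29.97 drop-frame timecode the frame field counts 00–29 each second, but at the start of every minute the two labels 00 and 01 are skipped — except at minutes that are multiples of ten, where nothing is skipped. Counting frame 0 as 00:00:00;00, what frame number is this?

37200

As if non-drop at 30 labels/s: (0 × 3600 + 20 × 60 + 41) × 30 + 6 = 37236.
Minute boundaries passed: 20; those not divisible by 10: 20 − 2 = 18; dropped labels = 2 × 18 = 36.
Actual frame index = 37236 − 36 = 37200.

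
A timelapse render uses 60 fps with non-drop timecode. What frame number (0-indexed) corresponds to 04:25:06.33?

Total seconds to the label: (4 × 3600 + 25 × 60 + 6) = 15906.
Frame index = 15906 × 60 + 33 = 954393.

954393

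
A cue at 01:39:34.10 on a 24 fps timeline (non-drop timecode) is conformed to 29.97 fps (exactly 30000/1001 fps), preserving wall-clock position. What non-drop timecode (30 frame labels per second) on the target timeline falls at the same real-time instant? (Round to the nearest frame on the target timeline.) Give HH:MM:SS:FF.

01:39:28:13

Source frame index: (1×3600 + 39×60 + 34) × 24 + 10 = 143386.
Real time: 143386 / (24) = 71693/12 s.
Target frame: (71693/12) × (30000/1001) = 179232500/1001 ≈ 179053.447 → 179053.
At 30 labels/s: frame 179053 → 01:39:28:13.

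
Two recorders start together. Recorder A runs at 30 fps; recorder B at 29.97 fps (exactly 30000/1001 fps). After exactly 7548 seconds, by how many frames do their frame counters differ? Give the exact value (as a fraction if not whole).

A emits 30 × 7548 = 226440 frames; B emits 30000/1001 × 7548 = 226440000/1001.
Difference = 226440/1001 frames (≈ 226.2138); B is behind A.

226440/1001 frames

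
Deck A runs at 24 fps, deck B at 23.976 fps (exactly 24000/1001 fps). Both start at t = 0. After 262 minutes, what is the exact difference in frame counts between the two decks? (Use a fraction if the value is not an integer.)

262 min = 15720 s.
A emits 24 × 15720 = 377280 frames; B emits 24000/1001 × 15720 = 377280000/1001.
Difference = 377280/1001 frames (≈ 376.9031); B is behind A.

377280/1001 frames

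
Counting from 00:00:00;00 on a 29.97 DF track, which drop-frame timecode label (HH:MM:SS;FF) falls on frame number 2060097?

Ten DF minutes hold 17982 frames, so frame 2060097 lies in block 114 (frames 2049948–2067929) with 10149 frames into that block.
The block's first minute is 1800 frames and the rest 1798 each; 10149 frames reaches minute 5, so 114 × 18 + 5 × 2 = 2062 labels have been skipped so far.
Adding those back, label number 2060097 + 2062 = 2062159 at 30 labels/s is 68738 s + 19 f = 19 h 5 min 38 s frame 19, i.e. 19:05:38;19.

19:05:38;19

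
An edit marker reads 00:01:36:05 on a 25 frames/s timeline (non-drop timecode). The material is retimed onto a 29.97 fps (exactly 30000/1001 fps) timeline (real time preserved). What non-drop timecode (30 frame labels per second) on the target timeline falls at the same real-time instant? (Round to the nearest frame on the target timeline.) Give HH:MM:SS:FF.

00:01:36:03

Source frame index: (0×3600 + 1×60 + 36) × 25 + 5 = 2405.
Real time: 2405 / (25) = 481/5 s.
Target frame: (481/5) × (30000/1001) = 222000/77 ≈ 2883.117 → 2883.
At 30 labels/s: frame 2883 → 00:01:36:03.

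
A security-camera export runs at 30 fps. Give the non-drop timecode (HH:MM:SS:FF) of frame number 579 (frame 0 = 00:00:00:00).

00:00:19:09

579 ÷ 30 = 19 full seconds, remainder 9 frames.
19 s = 0 h 0 min 19 s.
Timecode: 00:00:19:09.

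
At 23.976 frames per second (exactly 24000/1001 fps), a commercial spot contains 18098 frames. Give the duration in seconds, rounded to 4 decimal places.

754.8374 seconds

Running time = 18098 × 1001/24000 = 9058049/12000 s ≈ 754.8374 s.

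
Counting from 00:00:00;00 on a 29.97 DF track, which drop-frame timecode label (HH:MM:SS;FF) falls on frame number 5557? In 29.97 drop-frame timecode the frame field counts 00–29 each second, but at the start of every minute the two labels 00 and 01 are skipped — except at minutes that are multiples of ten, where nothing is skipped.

Each 10-minute DF block holds 10 × 60 × 30 − 9 × 2 = 17982 frames. 5557 ÷ 17982 → 0 full blocks, remainder 5557.
Within the partial block the first minute is 1800 frames and each further minute 1798, so 3 further minute boundaries passed. Total skipped labels = 18 × 0 + 2 × 3 = 6.
Non-drop label index = 5557 + 6 = 5563; at 30 labels/s that is 00:03:05:13, i.e. DF 00:03:05;13.

00:03:05;13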